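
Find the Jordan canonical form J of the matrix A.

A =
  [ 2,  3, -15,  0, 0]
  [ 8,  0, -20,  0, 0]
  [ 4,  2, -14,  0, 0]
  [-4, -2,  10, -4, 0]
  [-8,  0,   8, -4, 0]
J_2(-4) ⊕ J_1(-4) ⊕ J_1(-4) ⊕ J_1(0)

The characteristic polynomial is
  det(x·I − A) = x^5 + 16*x^4 + 96*x^3 + 256*x^2 + 256*x = x*(x + 4)^4

Eigenvalues and multiplicities (the geometric multiplicity of λ is n − rank(A − λI), which equals the number of Jordan blocks for λ):
  λ = -4: algebraic multiplicity = 4, geometric multiplicity = 3
  λ = 0: algebraic multiplicity = 1, geometric multiplicity = 1

Determining the block sizes for each eigenvalue:
  λ = -4: 3 blocks summing to 4 forces exactly one block of size 2 and the rest size 1 → block sizes [2, 1, 1]
  λ = 0: one block (gm = 1), so the single block has size am = 1 → block sizes [1]

Assembling the blocks gives a Jordan form
J =
  [-4,  1,  0,  0, 0]
  [ 0, -4,  0,  0, 0]
  [ 0,  0, -4,  0, 0]
  [ 0,  0,  0, -4, 0]
  [ 0,  0,  0,  0, 0]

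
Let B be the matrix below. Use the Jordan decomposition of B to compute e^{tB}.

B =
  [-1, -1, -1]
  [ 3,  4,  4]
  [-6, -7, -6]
e^{tB} =
  [3*t^2*exp(-t)/2 + exp(-t), t^2*exp(-t) - t*exp(-t), t^2*exp(-t)/2 - t*exp(-t)]
  [-9*t^2*exp(-t)/2 + 3*t*exp(-t), -3*t^2*exp(-t) + 5*t*exp(-t) + exp(-t), -3*t^2*exp(-t)/2 + 4*t*exp(-t)]
  [9*t^2*exp(-t)/2 - 6*t*exp(-t), 3*t^2*exp(-t) - 7*t*exp(-t), 3*t^2*exp(-t)/2 - 5*t*exp(-t) + exp(-t)]

Strategy: write B = P · J · P⁻¹ where J is a Jordan canonical form, so e^{tB} = P · e^{tJ} · P⁻¹, and e^{tJ} can be computed block-by-block.

B has Jordan form
J =
  [-1,  1,  0]
  [ 0, -1,  1]
  [ 0,  0, -1]
(up to reordering of blocks).

Per-block formulas:
  For a 3×3 Jordan block J_3(-1): exp(t · J_3(-1)) = e^(-1t)·(I + t·N + (t^2/2)·N^2), where N is the 3×3 nilpotent shift.

After assembling e^{tJ} and conjugating by P, we get:

e^{tB} =
  [3*t^2*exp(-t)/2 + exp(-t), t^2*exp(-t) - t*exp(-t), t^2*exp(-t)/2 - t*exp(-t)]
  [-9*t^2*exp(-t)/2 + 3*t*exp(-t), -3*t^2*exp(-t) + 5*t*exp(-t) + exp(-t), -3*t^2*exp(-t)/2 + 4*t*exp(-t)]
  [9*t^2*exp(-t)/2 - 6*t*exp(-t), 3*t^2*exp(-t) - 7*t*exp(-t), 3*t^2*exp(-t)/2 - 5*t*exp(-t) + exp(-t)]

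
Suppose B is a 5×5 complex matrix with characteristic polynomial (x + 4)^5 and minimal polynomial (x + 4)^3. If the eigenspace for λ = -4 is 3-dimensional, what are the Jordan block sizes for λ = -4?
Block sizes for λ = -4: [3, 1, 1]

Step 1 — from the characteristic polynomial, algebraic multiplicity of λ = -4 is 5. From dim ker(B − (-4)·I) = 3, there are exactly 3 Jordan blocks for λ = -4.
Step 2 — from the minimal polynomial, the factor (x + 4)^3 tells us the largest block for λ = -4 has size 3.
Step 3 — with total size 5, 3 blocks, and largest block 3, the block sizes (in nonincreasing order) are [3, 1, 1].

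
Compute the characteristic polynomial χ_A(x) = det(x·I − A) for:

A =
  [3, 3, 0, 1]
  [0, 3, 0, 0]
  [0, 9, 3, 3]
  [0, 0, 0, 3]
x^4 - 12*x^3 + 54*x^2 - 108*x + 81

Expanding det(x·I − A) (e.g. by cofactor expansion or by noting that A is similar to its Jordan form J, which has the same characteristic polynomial as A) gives
  χ_A(x) = x^4 - 12*x^3 + 54*x^2 - 108*x + 81
which factors as (x - 3)^4. The eigenvalues (with algebraic multiplicities) are λ = 3 with multiplicity 4.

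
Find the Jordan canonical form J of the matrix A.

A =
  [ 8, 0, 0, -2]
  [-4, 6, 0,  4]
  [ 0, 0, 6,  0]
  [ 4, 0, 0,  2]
J_1(4) ⊕ J_1(6) ⊕ J_1(6) ⊕ J_1(6)

The characteristic polynomial is
  det(x·I − A) = x^4 - 22*x^3 + 180*x^2 - 648*x + 864 = (x - 6)^3*(x - 4)

Eigenvalues and multiplicities (the geometric multiplicity of λ is n − rank(A − λI), which equals the number of Jordan blocks for λ):
  λ = 4: algebraic multiplicity = 1, geometric multiplicity = 1
  λ = 6: algebraic multiplicity = 3, geometric multiplicity = 3

Determining the block sizes for each eigenvalue:
  λ = 4: one block (gm = 1), so the single block has size am = 1 → block sizes [1]
  λ = 6: gm = am = 3, so every block has size 1 → block sizes [1, 1, 1]

Assembling the blocks gives a Jordan form
J =
  [4, 0, 0, 0]
  [0, 6, 0, 0]
  [0, 0, 6, 0]
  [0, 0, 0, 6]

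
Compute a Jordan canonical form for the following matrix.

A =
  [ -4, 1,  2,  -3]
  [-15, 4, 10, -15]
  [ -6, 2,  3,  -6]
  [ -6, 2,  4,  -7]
J_2(-1) ⊕ J_1(-1) ⊕ J_1(-1)

The characteristic polynomial is
  det(x·I − A) = x^4 + 4*x^3 + 6*x^2 + 4*x + 1 = (x + 1)^4

Eigenvalues and multiplicities (the geometric multiplicity of λ is n − rank(A − λI), which equals the number of Jordan blocks for λ):
  λ = -1: algebraic multiplicity = 4, geometric multiplicity = 3

Determining the block sizes for each eigenvalue:
  λ = -1: 3 blocks summing to 4 forces exactly one block of size 2 and the rest size 1 → block sizes [2, 1, 1]

Assembling the blocks gives a Jordan form
J =
  [-1,  1,  0,  0]
  [ 0, -1,  0,  0]
  [ 0,  0, -1,  0]
  [ 0,  0,  0, -1]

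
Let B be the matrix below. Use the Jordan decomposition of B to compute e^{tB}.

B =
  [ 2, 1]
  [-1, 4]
e^{tB} =
  [-t*exp(3*t) + exp(3*t), t*exp(3*t)]
  [-t*exp(3*t), t*exp(3*t) + exp(3*t)]

Strategy: write B = P · J · P⁻¹ where J is a Jordan canonical form, so e^{tB} = P · e^{tJ} · P⁻¹, and e^{tJ} can be computed block-by-block.

B has Jordan form
J =
  [3, 1]
  [0, 3]
(up to reordering of blocks).

Per-block formulas:
  For a 2×2 Jordan block J_2(3): exp(t · J_2(3)) = e^(3t)·(I + t·N), where N is the 2×2 nilpotent shift.

After assembling e^{tJ} and conjugating by P, we get:

e^{tB} =
  [-t*exp(3*t) + exp(3*t), t*exp(3*t)]
  [-t*exp(3*t), t*exp(3*t) + exp(3*t)]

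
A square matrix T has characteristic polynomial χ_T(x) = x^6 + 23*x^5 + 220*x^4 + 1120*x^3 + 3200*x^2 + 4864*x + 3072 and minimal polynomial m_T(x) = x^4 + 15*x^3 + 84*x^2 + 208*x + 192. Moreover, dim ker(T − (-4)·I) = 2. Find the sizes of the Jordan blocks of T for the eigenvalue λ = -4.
Block sizes for λ = -4: [3, 2]

Step 1 — from the characteristic polynomial, algebraic multiplicity of λ = -4 is 5. From dim ker(T − (-4)·I) = 2, there are exactly 2 Jordan blocks for λ = -4.
Step 2 — from the minimal polynomial, the factor (x + 4)^3 tells us the largest block for λ = -4 has size 3.
Step 3 — with total size 5, 2 blocks, and largest block 3, the block sizes (in nonincreasing order) are [3, 2].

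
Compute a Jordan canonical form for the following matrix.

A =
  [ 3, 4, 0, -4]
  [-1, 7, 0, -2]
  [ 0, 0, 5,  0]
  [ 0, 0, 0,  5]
J_2(5) ⊕ J_1(5) ⊕ J_1(5)

The characteristic polynomial is
  det(x·I − A) = x^4 - 20*x^3 + 150*x^2 - 500*x + 625 = (x - 5)^4

Eigenvalues and multiplicities (the geometric multiplicity of λ is n − rank(A − λI), which equals the number of Jordan blocks for λ):
  λ = 5: algebraic multiplicity = 4, geometric multiplicity = 3

Determining the block sizes for each eigenvalue:
  λ = 5: 3 blocks summing to 4 forces exactly one block of size 2 and the rest size 1 → block sizes [2, 1, 1]

Assembling the blocks gives a Jordan form
J =
  [5, 1, 0, 0]
  [0, 5, 0, 0]
  [0, 0, 5, 0]
  [0, 0, 0, 5]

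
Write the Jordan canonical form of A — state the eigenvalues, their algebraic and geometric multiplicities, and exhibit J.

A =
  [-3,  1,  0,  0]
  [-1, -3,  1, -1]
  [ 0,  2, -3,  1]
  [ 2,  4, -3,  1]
J_3(-2) ⊕ J_1(-2)

The characteristic polynomial is
  det(x·I − A) = x^4 + 8*x^3 + 24*x^2 + 32*x + 16 = (x + 2)^4

Eigenvalues and multiplicities (the geometric multiplicity of λ is n − rank(A − λI), which equals the number of Jordan blocks for λ):
  λ = -2: algebraic multiplicity = 4, geometric multiplicity = 2

Determining the block sizes for each eigenvalue:
  λ = -2: with am = 4 and gm = 2, the partition is not yet determined (e.g. several partitions of 4 into 2 parts exist). Let N = A − (-2)·I. Computing rank(N^1) = 2, rank(N^2) = 1, rank(N^3) = 0; the number of blocks of size ≥ j is rank(N^{j−1}) − rank(N^j), giving [2, 1, 1]. So we have 1 block(s) of size 3, 1 block(s) of size 1 → block sizes [3, 1]

Assembling the blocks gives a Jordan form
J =
  [-2,  1,  0,  0]
  [ 0, -2,  1,  0]
  [ 0,  0, -2,  0]
  [ 0,  0,  0, -2]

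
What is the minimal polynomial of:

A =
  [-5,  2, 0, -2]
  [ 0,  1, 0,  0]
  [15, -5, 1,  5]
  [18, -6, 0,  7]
x^2 - 2*x + 1

The characteristic polynomial is χ_A(x) = (x - 1)^4, so the eigenvalues are known. The minimal polynomial is
  m_A(x) = Π_λ (x − λ)^{k_λ}
where k_λ is the size of the *largest* Jordan block for λ (equivalently, the smallest k with (A − λI)^k v = 0 for every generalised eigenvector v of λ).

  λ = 1: largest Jordan block has size 2, contributing (x − 1)^2

So m_A(x) = (x - 1)^2 = x^2 - 2*x + 1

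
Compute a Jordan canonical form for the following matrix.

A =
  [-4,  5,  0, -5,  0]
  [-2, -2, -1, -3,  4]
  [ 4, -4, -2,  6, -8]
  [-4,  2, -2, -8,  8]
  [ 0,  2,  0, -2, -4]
J_3(-4) ⊕ J_1(-4) ⊕ J_1(-4)

The characteristic polynomial is
  det(x·I − A) = x^5 + 20*x^4 + 160*x^3 + 640*x^2 + 1280*x + 1024 = (x + 4)^5

Eigenvalues and multiplicities (the geometric multiplicity of λ is n − rank(A − λI), which equals the number of Jordan blocks for λ):
  λ = -4: algebraic multiplicity = 5, geometric multiplicity = 3

Determining the block sizes for each eigenvalue:
  λ = -4: with am = 5 and gm = 3, the partition is not yet determined (e.g. several partitions of 5 into 3 parts exist). Let N = A − (-4)·I. Computing rank(N^1) = 2, rank(N^2) = 1, rank(N^3) = 0; the number of blocks of size ≥ j is rank(N^{j−1}) − rank(N^j), giving [3, 1, 1]. So we have 1 block(s) of size 3, 2 block(s) of size 1 → block sizes [3, 1, 1]

Assembling the blocks gives a Jordan form
J =
  [-4,  1,  0,  0,  0]
  [ 0, -4,  1,  0,  0]
  [ 0,  0, -4,  0,  0]
  [ 0,  0,  0, -4,  0]
  [ 0,  0,  0,  0, -4]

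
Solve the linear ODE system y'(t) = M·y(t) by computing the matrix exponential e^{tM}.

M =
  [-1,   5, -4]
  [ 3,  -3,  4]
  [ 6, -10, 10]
e^{tM} =
  [-3*t*exp(2*t) + exp(2*t), 5*t*exp(2*t), -4*t*exp(2*t)]
  [3*t*exp(2*t), -5*t*exp(2*t) + exp(2*t), 4*t*exp(2*t)]
  [6*t*exp(2*t), -10*t*exp(2*t), 8*t*exp(2*t) + exp(2*t)]

Strategy: write M = P · J · P⁻¹ where J is a Jordan canonical form, so e^{tM} = P · e^{tJ} · P⁻¹, and e^{tJ} can be computed block-by-block.

M has Jordan form
J =
  [2, 1, 0]
  [0, 2, 0]
  [0, 0, 2]
(up to reordering of blocks).

Per-block formulas:
  For a 1×1 block at λ = 2: exp(t · [2]) = [e^(2t)].
  For a 2×2 Jordan block J_2(2): exp(t · J_2(2)) = e^(2t)·(I + t·N), where N is the 2×2 nilpotent shift.

After assembling e^{tJ} and conjugating by P, we get:

e^{tM} =
  [-3*t*exp(2*t) + exp(2*t), 5*t*exp(2*t), -4*t*exp(2*t)]
  [3*t*exp(2*t), -5*t*exp(2*t) + exp(2*t), 4*t*exp(2*t)]
  [6*t*exp(2*t), -10*t*exp(2*t), 8*t*exp(2*t) + exp(2*t)]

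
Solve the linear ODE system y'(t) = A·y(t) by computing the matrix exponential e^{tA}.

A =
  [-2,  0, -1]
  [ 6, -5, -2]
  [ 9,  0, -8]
e^{tA} =
  [3*t*exp(-5*t) + exp(-5*t), 0, -t*exp(-5*t)]
  [6*t*exp(-5*t), exp(-5*t), -2*t*exp(-5*t)]
  [9*t*exp(-5*t), 0, -3*t*exp(-5*t) + exp(-5*t)]

Strategy: write A = P · J · P⁻¹ where J is a Jordan canonical form, so e^{tA} = P · e^{tJ} · P⁻¹, and e^{tJ} can be computed block-by-block.

A has Jordan form
J =
  [-5,  1,  0]
  [ 0, -5,  0]
  [ 0,  0, -5]
(up to reordering of blocks).

Per-block formulas:
  For a 1×1 block at λ = -5: exp(t · [-5]) = [e^(-5t)].
  For a 2×2 Jordan block J_2(-5): exp(t · J_2(-5)) = e^(-5t)·(I + t·N), where N is the 2×2 nilpotent shift.

After assembling e^{tJ} and conjugating by P, we get:

e^{tA} =
  [3*t*exp(-5*t) + exp(-5*t), 0, -t*exp(-5*t)]
  [6*t*exp(-5*t), exp(-5*t), -2*t*exp(-5*t)]
  [9*t*exp(-5*t), 0, -3*t*exp(-5*t) + exp(-5*t)]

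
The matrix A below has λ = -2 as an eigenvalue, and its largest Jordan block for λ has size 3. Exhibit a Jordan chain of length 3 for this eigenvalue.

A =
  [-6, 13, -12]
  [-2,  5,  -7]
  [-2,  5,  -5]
A Jordan chain for λ = -2 of length 3:
v_1 = (14, 8, 4)ᵀ
v_2 = (-4, -2, -2)ᵀ
v_3 = (1, 0, 0)ᵀ

Let N = A − (-2)·I. We want v_3 with N^3 v_3 = 0 but N^2 v_3 ≠ 0; then v_{j-1} := N · v_j for j = 3, …, 2.

Pick v_3 = (1, 0, 0)ᵀ.
Then v_2 = N · v_3 = (-4, -2, -2)ᵀ.
Then v_1 = N · v_2 = (14, 8, 4)ᵀ.

Sanity check: (A − (-2)·I) v_1 = (0, 0, 0)ᵀ = 0. ✓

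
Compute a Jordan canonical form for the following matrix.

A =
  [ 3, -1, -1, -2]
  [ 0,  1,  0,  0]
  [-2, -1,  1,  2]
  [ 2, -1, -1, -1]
J_3(1) ⊕ J_1(1)

The characteristic polynomial is
  det(x·I − A) = x^4 - 4*x^3 + 6*x^2 - 4*x + 1 = (x - 1)^4

Eigenvalues and multiplicities (the geometric multiplicity of λ is n − rank(A − λI), which equals the number of Jordan blocks for λ):
  λ = 1: algebraic multiplicity = 4, geometric multiplicity = 2

Determining the block sizes for each eigenvalue:
  λ = 1: with am = 4 and gm = 2, the partition is not yet determined (e.g. several partitions of 4 into 2 parts exist). Let N = A − (1)·I. Computing rank(N^1) = 2, rank(N^2) = 1, rank(N^3) = 0; the number of blocks of size ≥ j is rank(N^{j−1}) − rank(N^j), giving [2, 1, 1]. So we have 1 block(s) of size 3, 1 block(s) of size 1 → block sizes [3, 1]

Assembling the blocks gives a Jordan form
J =
  [1, 1, 0, 0]
  [0, 1, 1, 0]
  [0, 0, 1, 0]
  [0, 0, 0, 1]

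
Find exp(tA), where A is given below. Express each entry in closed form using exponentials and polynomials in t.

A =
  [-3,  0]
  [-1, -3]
e^{tA} =
  [exp(-3*t), 0]
  [-t*exp(-3*t), exp(-3*t)]

Strategy: write A = P · J · P⁻¹ where J is a Jordan canonical form, so e^{tA} = P · e^{tJ} · P⁻¹, and e^{tJ} can be computed block-by-block.

A has Jordan form
J =
  [-3,  1]
  [ 0, -3]
(up to reordering of blocks).

Per-block formulas:
  For a 2×2 Jordan block J_2(-3): exp(t · J_2(-3)) = e^(-3t)·(I + t·N), where N is the 2×2 nilpotent shift.

After assembling e^{tJ} and conjugating by P, we get:

e^{tA} =
  [exp(-3*t), 0]
  [-t*exp(-3*t), exp(-3*t)]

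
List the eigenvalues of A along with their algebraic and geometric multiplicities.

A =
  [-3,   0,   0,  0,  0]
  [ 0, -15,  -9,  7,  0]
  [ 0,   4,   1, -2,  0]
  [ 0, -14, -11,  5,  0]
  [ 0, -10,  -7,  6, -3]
λ = -3: alg = 5, geom = 3

Step 1 — factor the characteristic polynomial to read off the algebraic multiplicities:
  χ_A(x) = (x + 3)^5

Step 2 — compute geometric multiplicities via the rank-nullity identity g(λ) = n − rank(A − λI):
  rank(A − (-3)·I) = 2, so dim ker(A − (-3)·I) = n − 2 = 3

Summary:
  λ = -3: algebraic multiplicity = 5, geometric multiplicity = 3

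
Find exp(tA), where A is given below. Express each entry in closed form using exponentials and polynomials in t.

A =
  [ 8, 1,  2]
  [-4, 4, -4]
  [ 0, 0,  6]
e^{tA} =
  [2*t*exp(6*t) + exp(6*t), t*exp(6*t), 2*t*exp(6*t)]
  [-4*t*exp(6*t), -2*t*exp(6*t) + exp(6*t), -4*t*exp(6*t)]
  [0, 0, exp(6*t)]

Strategy: write A = P · J · P⁻¹ where J is a Jordan canonical form, so e^{tA} = P · e^{tJ} · P⁻¹, and e^{tJ} can be computed block-by-block.

A has Jordan form
J =
  [6, 1, 0]
  [0, 6, 0]
  [0, 0, 6]
(up to reordering of blocks).

Per-block formulas:
  For a 1×1 block at λ = 6: exp(t · [6]) = [e^(6t)].
  For a 2×2 Jordan block J_2(6): exp(t · J_2(6)) = e^(6t)·(I + t·N), where N is the 2×2 nilpotent shift.

After assembling e^{tJ} and conjugating by P, we get:

e^{tA} =
  [2*t*exp(6*t) + exp(6*t), t*exp(6*t), 2*t*exp(6*t)]
  [-4*t*exp(6*t), -2*t*exp(6*t) + exp(6*t), -4*t*exp(6*t)]
  [0, 0, exp(6*t)]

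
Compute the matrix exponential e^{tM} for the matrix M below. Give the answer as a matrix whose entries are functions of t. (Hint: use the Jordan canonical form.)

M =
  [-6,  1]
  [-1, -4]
e^{tM} =
  [-t*exp(-5*t) + exp(-5*t), t*exp(-5*t)]
  [-t*exp(-5*t), t*exp(-5*t) + exp(-5*t)]

Strategy: write M = P · J · P⁻¹ where J is a Jordan canonical form, so e^{tM} = P · e^{tJ} · P⁻¹, and e^{tJ} can be computed block-by-block.

M has Jordan form
J =
  [-5,  1]
  [ 0, -5]
(up to reordering of blocks).

Per-block formulas:
  For a 2×2 Jordan block J_2(-5): exp(t · J_2(-5)) = e^(-5t)·(I + t·N), where N is the 2×2 nilpotent shift.

After assembling e^{tJ} and conjugating by P, we get:

e^{tM} =
  [-t*exp(-5*t) + exp(-5*t), t*exp(-5*t)]
  [-t*exp(-5*t), t*exp(-5*t) + exp(-5*t)]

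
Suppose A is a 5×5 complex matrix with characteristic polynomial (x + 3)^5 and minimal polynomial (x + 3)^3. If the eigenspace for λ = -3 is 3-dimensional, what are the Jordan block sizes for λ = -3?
Block sizes for λ = -3: [3, 1, 1]

Step 1 — from the characteristic polynomial, algebraic multiplicity of λ = -3 is 5. From dim ker(A − (-3)·I) = 3, there are exactly 3 Jordan blocks for λ = -3.
Step 2 — from the minimal polynomial, the factor (x + 3)^3 tells us the largest block for λ = -3 has size 3.
Step 3 — with total size 5, 3 blocks, and largest block 3, the block sizes (in nonincreasing order) are [3, 1, 1].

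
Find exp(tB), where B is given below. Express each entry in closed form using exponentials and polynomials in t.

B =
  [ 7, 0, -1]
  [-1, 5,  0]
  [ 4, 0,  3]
e^{tB} =
  [2*t*exp(5*t) + exp(5*t), 0, -t*exp(5*t)]
  [-t^2*exp(5*t) - t*exp(5*t), exp(5*t), t^2*exp(5*t)/2]
  [4*t*exp(5*t), 0, -2*t*exp(5*t) + exp(5*t)]

Strategy: write B = P · J · P⁻¹ where J is a Jordan canonical form, so e^{tB} = P · e^{tJ} · P⁻¹, and e^{tJ} can be computed block-by-block.

B has Jordan form
J =
  [5, 1, 0]
  [0, 5, 1]
  [0, 0, 5]
(up to reordering of blocks).

Per-block formulas:
  For a 3×3 Jordan block J_3(5): exp(t · J_3(5)) = e^(5t)·(I + t·N + (t^2/2)·N^2), where N is the 3×3 nilpotent shift.

After assembling e^{tJ} and conjugating by P, we get:

e^{tB} =
  [2*t*exp(5*t) + exp(5*t), 0, -t*exp(5*t)]
  [-t^2*exp(5*t) - t*exp(5*t), exp(5*t), t^2*exp(5*t)/2]
  [4*t*exp(5*t), 0, -2*t*exp(5*t) + exp(5*t)]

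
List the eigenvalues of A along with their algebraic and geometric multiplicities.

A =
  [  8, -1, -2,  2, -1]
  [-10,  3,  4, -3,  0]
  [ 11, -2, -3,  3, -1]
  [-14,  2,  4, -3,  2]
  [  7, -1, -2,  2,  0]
λ = 1: alg = 5, geom = 2

Step 1 — factor the characteristic polynomial to read off the algebraic multiplicities:
  χ_A(x) = (x - 1)^5

Step 2 — compute geometric multiplicities via the rank-nullity identity g(λ) = n − rank(A − λI):
  rank(A − (1)·I) = 3, so dim ker(A − (1)·I) = n − 3 = 2

Summary:
  λ = 1: algebraic multiplicity = 5, geometric multiplicity = 2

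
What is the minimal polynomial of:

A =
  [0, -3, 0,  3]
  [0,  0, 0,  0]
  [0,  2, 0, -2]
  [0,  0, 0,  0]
x^2

The characteristic polynomial is χ_A(x) = x^4, so the eigenvalues are known. The minimal polynomial is
  m_A(x) = Π_λ (x − λ)^{k_λ}
where k_λ is the size of the *largest* Jordan block for λ (equivalently, the smallest k with (A − λI)^k v = 0 for every generalised eigenvector v of λ).

  λ = 0: largest Jordan block has size 2, contributing (x − 0)^2

So m_A(x) = x^2 = x^2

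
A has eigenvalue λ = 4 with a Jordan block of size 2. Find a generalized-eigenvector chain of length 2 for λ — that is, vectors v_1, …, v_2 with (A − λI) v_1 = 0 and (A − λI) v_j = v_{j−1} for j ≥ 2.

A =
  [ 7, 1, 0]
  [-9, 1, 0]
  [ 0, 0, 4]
A Jordan chain for λ = 4 of length 2:
v_1 = (3, -9, 0)ᵀ
v_2 = (1, 0, 0)ᵀ

Let N = A − (4)·I. We want v_2 with N^2 v_2 = 0 but N^1 v_2 ≠ 0; then v_{j-1} := N · v_j for j = 2, …, 2.

Pick v_2 = (1, 0, 0)ᵀ.
Then v_1 = N · v_2 = (3, -9, 0)ᵀ.

Sanity check: (A − (4)·I) v_1 = (0, 0, 0)ᵀ = 0. ✓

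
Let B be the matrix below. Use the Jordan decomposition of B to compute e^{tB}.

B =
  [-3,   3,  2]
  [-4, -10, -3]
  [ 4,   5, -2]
e^{tB} =
  [2*t*exp(-5*t) + exp(-5*t), t^2*exp(-5*t)/2 + 3*t*exp(-5*t), t^2*exp(-5*t)/2 + 2*t*exp(-5*t)]
  [-4*t*exp(-5*t), -t^2*exp(-5*t) - 5*t*exp(-5*t) + exp(-5*t), -t^2*exp(-5*t) - 3*t*exp(-5*t)]
  [4*t*exp(-5*t), t^2*exp(-5*t) + 5*t*exp(-5*t), t^2*exp(-5*t) + 3*t*exp(-5*t) + exp(-5*t)]

Strategy: write B = P · J · P⁻¹ where J is a Jordan canonical form, so e^{tB} = P · e^{tJ} · P⁻¹, and e^{tJ} can be computed block-by-block.

B has Jordan form
J =
  [-5,  1,  0]
  [ 0, -5,  1]
  [ 0,  0, -5]
(up to reordering of blocks).

Per-block formulas:
  For a 3×3 Jordan block J_3(-5): exp(t · J_3(-5)) = e^(-5t)·(I + t·N + (t^2/2)·N^2), where N is the 3×3 nilpotent shift.

After assembling e^{tJ} and conjugating by P, we get:

e^{tB} =
  [2*t*exp(-5*t) + exp(-5*t), t^2*exp(-5*t)/2 + 3*t*exp(-5*t), t^2*exp(-5*t)/2 + 2*t*exp(-5*t)]
  [-4*t*exp(-5*t), -t^2*exp(-5*t) - 5*t*exp(-5*t) + exp(-5*t), -t^2*exp(-5*t) - 3*t*exp(-5*t)]
  [4*t*exp(-5*t), t^2*exp(-5*t) + 5*t*exp(-5*t), t^2*exp(-5*t) + 3*t*exp(-5*t) + exp(-5*t)]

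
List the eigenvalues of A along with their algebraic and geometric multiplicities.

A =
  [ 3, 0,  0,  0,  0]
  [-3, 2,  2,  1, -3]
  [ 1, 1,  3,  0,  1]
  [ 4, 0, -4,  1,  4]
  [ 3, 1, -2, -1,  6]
λ = 3: alg = 5, geom = 3

Step 1 — factor the characteristic polynomial to read off the algebraic multiplicities:
  χ_A(x) = (x - 3)^5

Step 2 — compute geometric multiplicities via the rank-nullity identity g(λ) = n − rank(A − λI):
  rank(A − (3)·I) = 2, so dim ker(A − (3)·I) = n − 2 = 3

Summary:
  λ = 3: algebraic multiplicity = 5, geometric multiplicity = 3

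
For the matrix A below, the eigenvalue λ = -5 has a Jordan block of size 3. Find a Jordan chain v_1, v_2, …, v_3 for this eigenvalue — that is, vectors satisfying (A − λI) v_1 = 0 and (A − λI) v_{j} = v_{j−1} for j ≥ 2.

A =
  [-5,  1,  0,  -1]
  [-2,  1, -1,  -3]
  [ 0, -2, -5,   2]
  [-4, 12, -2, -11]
A Jordan chain for λ = -5 of length 3:
v_1 = (2, 0, -4, 0)ᵀ
v_2 = (0, -2, 0, -4)ᵀ
v_3 = (1, 0, 0, 0)ᵀ

Let N = A − (-5)·I. We want v_3 with N^3 v_3 = 0 but N^2 v_3 ≠ 0; then v_{j-1} := N · v_j for j = 3, …, 2.

Pick v_3 = (1, 0, 0, 0)ᵀ.
Then v_2 = N · v_3 = (0, -2, 0, -4)ᵀ.
Then v_1 = N · v_2 = (2, 0, -4, 0)ᵀ.

Sanity check: (A − (-5)·I) v_1 = (0, 0, 0, 0)ᵀ = 0. ✓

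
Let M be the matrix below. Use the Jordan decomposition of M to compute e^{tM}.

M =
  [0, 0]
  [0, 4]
e^{tM} =
  [1, 0]
  [0, exp(4*t)]

Strategy: write M = P · J · P⁻¹ where J is a Jordan canonical form, so e^{tM} = P · e^{tJ} · P⁻¹, and e^{tJ} can be computed block-by-block.

M has Jordan form
J =
  [0, 0]
  [0, 4]
(up to reordering of blocks).

Per-block formulas:
  For a 1×1 block at λ = 4: exp(t · [4]) = [e^(4t)].
  For a 1×1 block at λ = 0: exp(t · [0]) = [e^(0t)].

After assembling e^{tJ} and conjugating by P, we get:

e^{tM} =
  [1, 0]
  [0, exp(4*t)]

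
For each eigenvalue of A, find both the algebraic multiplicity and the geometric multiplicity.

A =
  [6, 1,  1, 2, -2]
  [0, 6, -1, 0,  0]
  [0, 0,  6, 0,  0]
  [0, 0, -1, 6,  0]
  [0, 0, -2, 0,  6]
λ = 6: alg = 5, geom = 3

Step 1 — factor the characteristic polynomial to read off the algebraic multiplicities:
  χ_A(x) = (x - 6)^5

Step 2 — compute geometric multiplicities via the rank-nullity identity g(λ) = n − rank(A − λI):
  rank(A − (6)·I) = 2, so dim ker(A − (6)·I) = n − 2 = 3

Summary:
  λ = 6: algebraic multiplicity = 5, geometric multiplicity = 3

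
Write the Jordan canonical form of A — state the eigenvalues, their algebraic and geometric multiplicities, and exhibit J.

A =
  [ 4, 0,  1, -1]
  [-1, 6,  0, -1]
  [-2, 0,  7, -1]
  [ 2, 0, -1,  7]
J_2(6) ⊕ J_2(6)

The characteristic polynomial is
  det(x·I − A) = x^4 - 24*x^3 + 216*x^2 - 864*x + 1296 = (x - 6)^4

Eigenvalues and multiplicities (the geometric multiplicity of λ is n − rank(A − λI), which equals the number of Jordan blocks for λ):
  λ = 6: algebraic multiplicity = 4, geometric multiplicity = 2

Determining the block sizes for each eigenvalue:
  λ = 6: with am = 4 and gm = 2, the partition is not yet determined (e.g. several partitions of 4 into 2 parts exist). Let N = A − (6)·I. Computing rank(N^1) = 2, rank(N^2) = 0; the number of blocks of size ≥ j is rank(N^{j−1}) − rank(N^j), giving [2, 2]. So we have 2 block(s) of size 2 → block sizes [2, 2]

Assembling the blocks gives a Jordan form
J =
  [6, 1, 0, 0]
  [0, 6, 0, 0]
  [0, 0, 6, 1]
  [0, 0, 0, 6]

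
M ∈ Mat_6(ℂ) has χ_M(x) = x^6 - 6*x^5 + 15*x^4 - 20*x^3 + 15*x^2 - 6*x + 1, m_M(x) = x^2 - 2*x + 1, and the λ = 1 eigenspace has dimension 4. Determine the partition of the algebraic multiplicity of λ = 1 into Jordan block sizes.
Block sizes for λ = 1: [2, 2, 1, 1]

Step 1 — from the characteristic polynomial, algebraic multiplicity of λ = 1 is 6. From dim ker(M − (1)·I) = 4, there are exactly 4 Jordan blocks for λ = 1.
Step 2 — from the minimal polynomial, the factor (x − 1)^2 tells us the largest block for λ = 1 has size 2.
Step 3 — with total size 6, 4 blocks, and largest block 2, the block sizes (in nonincreasing order) are [2, 2, 1, 1].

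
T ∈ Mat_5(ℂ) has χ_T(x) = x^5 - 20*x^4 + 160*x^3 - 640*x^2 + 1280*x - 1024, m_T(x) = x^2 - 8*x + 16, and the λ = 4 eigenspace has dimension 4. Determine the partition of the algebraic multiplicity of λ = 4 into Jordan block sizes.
Block sizes for λ = 4: [2, 1, 1, 1]

Step 1 — from the characteristic polynomial, algebraic multiplicity of λ = 4 is 5. From dim ker(T − (4)·I) = 4, there are exactly 4 Jordan blocks for λ = 4.
Step 2 — from the minimal polynomial, the factor (x − 4)^2 tells us the largest block for λ = 4 has size 2.
Step 3 — with total size 5, 4 blocks, and largest block 2, the block sizes (in nonincreasing order) are [2, 1, 1, 1].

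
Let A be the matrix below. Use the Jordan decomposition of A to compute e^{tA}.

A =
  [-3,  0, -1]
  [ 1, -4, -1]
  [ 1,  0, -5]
e^{tA} =
  [t*exp(-4*t) + exp(-4*t), 0, -t*exp(-4*t)]
  [t*exp(-4*t), exp(-4*t), -t*exp(-4*t)]
  [t*exp(-4*t), 0, -t*exp(-4*t) + exp(-4*t)]

Strategy: write A = P · J · P⁻¹ where J is a Jordan canonical form, so e^{tA} = P · e^{tJ} · P⁻¹, and e^{tJ} can be computed block-by-block.

A has Jordan form
J =
  [-4,  1,  0]
  [ 0, -4,  0]
  [ 0,  0, -4]
(up to reordering of blocks).

Per-block formulas:
  For a 2×2 Jordan block J_2(-4): exp(t · J_2(-4)) = e^(-4t)·(I + t·N), where N is the 2×2 nilpotent shift.
  For a 1×1 block at λ = -4: exp(t · [-4]) = [e^(-4t)].

After assembling e^{tJ} and conjugating by P, we get:

e^{tA} =
  [t*exp(-4*t) + exp(-4*t), 0, -t*exp(-4*t)]
  [t*exp(-4*t), exp(-4*t), -t*exp(-4*t)]
  [t*exp(-4*t), 0, -t*exp(-4*t) + exp(-4*t)]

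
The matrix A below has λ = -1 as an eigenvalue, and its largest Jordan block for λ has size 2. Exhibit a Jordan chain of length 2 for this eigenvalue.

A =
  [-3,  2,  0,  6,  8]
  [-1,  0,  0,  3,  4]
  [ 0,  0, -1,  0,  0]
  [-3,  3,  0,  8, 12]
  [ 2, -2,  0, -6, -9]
A Jordan chain for λ = -1 of length 2:
v_1 = (-2, -1, 0, -3, 2)ᵀ
v_2 = (1, 0, 0, 0, 0)ᵀ

Let N = A − (-1)·I. We want v_2 with N^2 v_2 = 0 but N^1 v_2 ≠ 0; then v_{j-1} := N · v_j for j = 2, …, 2.

Pick v_2 = (1, 0, 0, 0, 0)ᵀ.
Then v_1 = N · v_2 = (-2, -1, 0, -3, 2)ᵀ.

Sanity check: (A − (-1)·I) v_1 = (0, 0, 0, 0, 0)ᵀ = 0. ✓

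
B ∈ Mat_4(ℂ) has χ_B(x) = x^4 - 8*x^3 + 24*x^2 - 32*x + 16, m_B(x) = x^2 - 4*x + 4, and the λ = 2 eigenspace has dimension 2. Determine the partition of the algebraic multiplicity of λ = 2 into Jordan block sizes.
Block sizes for λ = 2: [2, 2]

Step 1 — from the characteristic polynomial, algebraic multiplicity of λ = 2 is 4. From dim ker(B − (2)·I) = 2, there are exactly 2 Jordan blocks for λ = 2.
Step 2 — from the minimal polynomial, the factor (x − 2)^2 tells us the largest block for λ = 2 has size 2.
Step 3 — with total size 4, 2 blocks, and largest block 2, the block sizes (in nonincreasing order) are [2, 2].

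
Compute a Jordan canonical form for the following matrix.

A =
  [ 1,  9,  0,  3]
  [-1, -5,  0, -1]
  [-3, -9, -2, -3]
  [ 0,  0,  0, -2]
J_2(-2) ⊕ J_1(-2) ⊕ J_1(-2)

The characteristic polynomial is
  det(x·I − A) = x^4 + 8*x^3 + 24*x^2 + 32*x + 16 = (x + 2)^4

Eigenvalues and multiplicities (the geometric multiplicity of λ is n − rank(A − λI), which equals the number of Jordan blocks for λ):
  λ = -2: algebraic multiplicity = 4, geometric multiplicity = 3

Determining the block sizes for each eigenvalue:
  λ = -2: 3 blocks summing to 4 forces exactly one block of size 2 and the rest size 1 → block sizes [2, 1, 1]

Assembling the blocks gives a Jordan form
J =
  [-2,  1,  0,  0]
  [ 0, -2,  0,  0]
  [ 0,  0, -2,  0]
  [ 0,  0,  0, -2]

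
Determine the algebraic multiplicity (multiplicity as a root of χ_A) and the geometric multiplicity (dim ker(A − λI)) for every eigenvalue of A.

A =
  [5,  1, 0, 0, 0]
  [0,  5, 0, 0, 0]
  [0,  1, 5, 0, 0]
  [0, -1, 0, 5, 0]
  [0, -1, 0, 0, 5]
λ = 5: alg = 5, geom = 4

Step 1 — factor the characteristic polynomial to read off the algebraic multiplicities:
  χ_A(x) = (x - 5)^5

Step 2 — compute geometric multiplicities via the rank-nullity identity g(λ) = n − rank(A − λI):
  rank(A − (5)·I) = 1, so dim ker(A − (5)·I) = n − 1 = 4

Summary:
  λ = 5: algebraic multiplicity = 5, geometric multiplicity = 4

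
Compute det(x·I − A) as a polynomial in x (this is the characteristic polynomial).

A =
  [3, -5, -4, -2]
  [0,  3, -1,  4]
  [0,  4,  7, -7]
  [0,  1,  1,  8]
x^4 - 21*x^3 + 162*x^2 - 540*x + 648

Expanding det(x·I − A) (e.g. by cofactor expansion or by noting that A is similar to its Jordan form J, which has the same characteristic polynomial as A) gives
  χ_A(x) = x^4 - 21*x^3 + 162*x^2 - 540*x + 648
which factors as (x - 6)^3*(x - 3). The eigenvalues (with algebraic multiplicities) are λ = 3 with multiplicity 1, λ = 6 with multiplicity 3.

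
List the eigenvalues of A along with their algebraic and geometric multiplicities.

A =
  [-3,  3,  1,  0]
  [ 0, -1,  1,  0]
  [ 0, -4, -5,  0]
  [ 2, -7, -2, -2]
λ = -3: alg = 3, geom = 1; λ = -2: alg = 1, geom = 1

Step 1 — factor the characteristic polynomial to read off the algebraic multiplicities:
  χ_A(x) = (x + 2)*(x + 3)^3

Step 2 — compute geometric multiplicities via the rank-nullity identity g(λ) = n − rank(A − λI):
  rank(A − (-3)·I) = 3, so dim ker(A − (-3)·I) = n − 3 = 1
  rank(A − (-2)·I) = 3, so dim ker(A − (-2)·I) = n − 3 = 1

Summary:
  λ = -3: algebraic multiplicity = 3, geometric multiplicity = 1
  λ = -2: algebraic multiplicity = 1, geometric multiplicity = 1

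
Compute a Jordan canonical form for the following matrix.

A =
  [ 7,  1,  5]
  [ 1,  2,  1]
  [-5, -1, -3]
J_3(2)

The characteristic polynomial is
  det(x·I − A) = x^3 - 6*x^2 + 12*x - 8 = (x - 2)^3

Eigenvalues and multiplicities (the geometric multiplicity of λ is n − rank(A − λI), which equals the number of Jordan blocks for λ):
  λ = 2: algebraic multiplicity = 3, geometric multiplicity = 1

Determining the block sizes for each eigenvalue:
  λ = 2: one block (gm = 1), so the single block has size am = 3 → block sizes [3]

Assembling the blocks gives a Jordan form
J =
  [2, 1, 0]
  [0, 2, 1]
  [0, 0, 2]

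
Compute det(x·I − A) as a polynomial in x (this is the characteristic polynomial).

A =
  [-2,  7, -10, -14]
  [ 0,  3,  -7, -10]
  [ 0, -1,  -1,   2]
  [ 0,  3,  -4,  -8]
x^4 + 8*x^3 + 24*x^2 + 32*x + 16

Expanding det(x·I − A) (e.g. by cofactor expansion or by noting that A is similar to its Jordan form J, which has the same characteristic polynomial as A) gives
  χ_A(x) = x^4 + 8*x^3 + 24*x^2 + 32*x + 16
which factors as (x + 2)^4. The eigenvalues (with algebraic multiplicities) are λ = -2 with multiplicity 4.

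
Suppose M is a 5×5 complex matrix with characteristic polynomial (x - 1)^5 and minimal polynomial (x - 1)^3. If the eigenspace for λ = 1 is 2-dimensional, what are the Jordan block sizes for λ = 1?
Block sizes for λ = 1: [3, 2]

Step 1 — from the characteristic polynomial, algebraic multiplicity of λ = 1 is 5. From dim ker(M − (1)·I) = 2, there are exactly 2 Jordan blocks for λ = 1.
Step 2 — from the minimal polynomial, the factor (x − 1)^3 tells us the largest block for λ = 1 has size 3.
Step 3 — with total size 5, 2 blocks, and largest block 3, the block sizes (in nonincreasing order) are [3, 2].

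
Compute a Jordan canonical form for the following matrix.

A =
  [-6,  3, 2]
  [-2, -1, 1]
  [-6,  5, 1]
J_3(-2)

The characteristic polynomial is
  det(x·I − A) = x^3 + 6*x^2 + 12*x + 8 = (x + 2)^3

Eigenvalues and multiplicities (the geometric multiplicity of λ is n − rank(A − λI), which equals the number of Jordan blocks for λ):
  λ = -2: algebraic multiplicity = 3, geometric multiplicity = 1

Determining the block sizes for each eigenvalue:
  λ = -2: one block (gm = 1), so the single block has size am = 3 → block sizes [3]

Assembling the blocks gives a Jordan form
J =
  [-2,  1,  0]
  [ 0, -2,  1]
  [ 0,  0, -2]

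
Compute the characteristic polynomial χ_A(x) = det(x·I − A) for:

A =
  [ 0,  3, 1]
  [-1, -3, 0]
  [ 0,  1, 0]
x^3 + 3*x^2 + 3*x + 1

Expanding det(x·I − A) (e.g. by cofactor expansion or by noting that A is similar to its Jordan form J, which has the same characteristic polynomial as A) gives
  χ_A(x) = x^3 + 3*x^2 + 3*x + 1
which factors as (x + 1)^3. The eigenvalues (with algebraic multiplicities) are λ = -1 with multiplicity 3.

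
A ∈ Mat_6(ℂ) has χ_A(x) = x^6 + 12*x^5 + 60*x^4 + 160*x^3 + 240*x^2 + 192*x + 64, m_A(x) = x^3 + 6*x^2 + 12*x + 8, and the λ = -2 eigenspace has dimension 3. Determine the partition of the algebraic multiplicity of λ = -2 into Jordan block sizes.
Block sizes for λ = -2: [3, 2, 1]

Step 1 — from the characteristic polynomial, algebraic multiplicity of λ = -2 is 6. From dim ker(A − (-2)·I) = 3, there are exactly 3 Jordan blocks for λ = -2.
Step 2 — from the minimal polynomial, the factor (x + 2)^3 tells us the largest block for λ = -2 has size 3.
Step 3 — with total size 6, 3 blocks, and largest block 3, the block sizes (in nonincreasing order) are [3, 2, 1].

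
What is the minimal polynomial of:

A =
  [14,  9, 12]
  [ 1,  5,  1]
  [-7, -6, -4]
x^3 - 15*x^2 + 75*x - 125

The characteristic polynomial is χ_A(x) = (x - 5)^3, so the eigenvalues are known. The minimal polynomial is
  m_A(x) = Π_λ (x − λ)^{k_λ}
where k_λ is the size of the *largest* Jordan block for λ (equivalently, the smallest k with (A − λI)^k v = 0 for every generalised eigenvector v of λ).

  λ = 5: largest Jordan block has size 3, contributing (x − 5)^3

So m_A(x) = (x - 5)^3 = x^3 - 15*x^2 + 75*x - 125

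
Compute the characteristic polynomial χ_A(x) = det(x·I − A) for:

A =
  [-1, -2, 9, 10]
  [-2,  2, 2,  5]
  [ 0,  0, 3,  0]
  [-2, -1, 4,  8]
x^4 - 12*x^3 + 54*x^2 - 108*x + 81

Expanding det(x·I − A) (e.g. by cofactor expansion or by noting that A is similar to its Jordan form J, which has the same characteristic polynomial as A) gives
  χ_A(x) = x^4 - 12*x^3 + 54*x^2 - 108*x + 81
which factors as (x - 3)^4. The eigenvalues (with algebraic multiplicities) are λ = 3 with multiplicity 4.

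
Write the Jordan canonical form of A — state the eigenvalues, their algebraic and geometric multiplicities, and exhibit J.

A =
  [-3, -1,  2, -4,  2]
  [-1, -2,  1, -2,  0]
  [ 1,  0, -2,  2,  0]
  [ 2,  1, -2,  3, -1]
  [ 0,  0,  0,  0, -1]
J_3(-1) ⊕ J_2(-1)

The characteristic polynomial is
  det(x·I − A) = x^5 + 5*x^4 + 10*x^3 + 10*x^2 + 5*x + 1 = (x + 1)^5

Eigenvalues and multiplicities (the geometric multiplicity of λ is n − rank(A − λI), which equals the number of Jordan blocks for λ):
  λ = -1: algebraic multiplicity = 5, geometric multiplicity = 2

Determining the block sizes for each eigenvalue:
  λ = -1: with am = 5 and gm = 2, the partition is not yet determined (e.g. several partitions of 5 into 2 parts exist). Let N = A − (-1)·I. Computing rank(N^1) = 3, rank(N^2) = 1, rank(N^3) = 0; the number of blocks of size ≥ j is rank(N^{j−1}) − rank(N^j), giving [2, 2, 1]. So we have 1 block(s) of size 3, 1 block(s) of size 2 → block sizes [3, 2]

Assembling the blocks gives a Jordan form
J =
  [-1,  1,  0,  0,  0]
  [ 0, -1,  1,  0,  0]
  [ 0,  0, -1,  0,  0]
  [ 0,  0,  0, -1,  1]
  [ 0,  0,  0,  0, -1]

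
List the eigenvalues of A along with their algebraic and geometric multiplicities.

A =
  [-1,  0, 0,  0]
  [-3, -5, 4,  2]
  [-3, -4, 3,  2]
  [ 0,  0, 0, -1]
λ = -1: alg = 4, geom = 3

Step 1 — factor the characteristic polynomial to read off the algebraic multiplicities:
  χ_A(x) = (x + 1)^4

Step 2 — compute geometric multiplicities via the rank-nullity identity g(λ) = n − rank(A − λI):
  rank(A − (-1)·I) = 1, so dim ker(A − (-1)·I) = n − 1 = 3

Summary:
  λ = -1: algebraic multiplicity = 4, geometric multiplicity = 3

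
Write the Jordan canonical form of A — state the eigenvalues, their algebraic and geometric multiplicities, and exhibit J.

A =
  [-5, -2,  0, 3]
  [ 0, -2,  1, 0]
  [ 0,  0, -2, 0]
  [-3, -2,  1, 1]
J_3(-2) ⊕ J_1(-2)

The characteristic polynomial is
  det(x·I − A) = x^4 + 8*x^3 + 24*x^2 + 32*x + 16 = (x + 2)^4

Eigenvalues and multiplicities (the geometric multiplicity of λ is n − rank(A − λI), which equals the number of Jordan blocks for λ):
  λ = -2: algebraic multiplicity = 4, geometric multiplicity = 2

Determining the block sizes for each eigenvalue:
  λ = -2: with am = 4 and gm = 2, the partition is not yet determined (e.g. several partitions of 4 into 2 parts exist). Let N = A − (-2)·I. Computing rank(N^1) = 2, rank(N^2) = 1, rank(N^3) = 0; the number of blocks of size ≥ j is rank(N^{j−1}) − rank(N^j), giving [2, 1, 1]. So we have 1 block(s) of size 3, 1 block(s) of size 1 → block sizes [3, 1]

Assembling the blocks gives a Jordan form
J =
  [-2,  1,  0,  0]
  [ 0, -2,  1,  0]
  [ 0,  0, -2,  0]
  [ 0,  0,  0, -2]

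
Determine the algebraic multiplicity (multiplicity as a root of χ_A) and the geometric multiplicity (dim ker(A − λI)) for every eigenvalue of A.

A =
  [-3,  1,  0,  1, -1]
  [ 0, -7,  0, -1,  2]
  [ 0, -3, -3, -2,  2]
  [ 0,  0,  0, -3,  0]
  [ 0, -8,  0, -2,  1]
λ = -3: alg = 5, geom = 2

Step 1 — factor the characteristic polynomial to read off the algebraic multiplicities:
  χ_A(x) = (x + 3)^5

Step 2 — compute geometric multiplicities via the rank-nullity identity g(λ) = n − rank(A − λI):
  rank(A − (-3)·I) = 3, so dim ker(A − (-3)·I) = n − 3 = 2

Summary:
  λ = -3: algebraic multiplicity = 5, geometric multiplicity = 2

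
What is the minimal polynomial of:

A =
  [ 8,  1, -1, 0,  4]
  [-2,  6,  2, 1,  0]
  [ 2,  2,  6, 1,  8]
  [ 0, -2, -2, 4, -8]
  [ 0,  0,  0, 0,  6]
x^2 - 12*x + 36

The characteristic polynomial is χ_A(x) = (x - 6)^5, so the eigenvalues are known. The minimal polynomial is
  m_A(x) = Π_λ (x − λ)^{k_λ}
where k_λ is the size of the *largest* Jordan block for λ (equivalently, the smallest k with (A − λI)^k v = 0 for every generalised eigenvector v of λ).

  λ = 6: largest Jordan block has size 2, contributing (x − 6)^2

So m_A(x) = (x - 6)^2 = x^2 - 12*x + 36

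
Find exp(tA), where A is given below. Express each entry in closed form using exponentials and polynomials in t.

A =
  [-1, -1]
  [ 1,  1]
e^{tA} =
  [1 - t, -t]
  [t, t + 1]

Strategy: write A = P · J · P⁻¹ where J is a Jordan canonical form, so e^{tA} = P · e^{tJ} · P⁻¹, and e^{tJ} can be computed block-by-block.

A has Jordan form
J =
  [0, 1]
  [0, 0]
(up to reordering of blocks).

Per-block formulas:
  For a 2×2 Jordan block J_2(0): exp(t · J_2(0)) = e^(0t)·(I + t·N), where N is the 2×2 nilpotent shift.

After assembling e^{tJ} and conjugating by P, we get:

e^{tA} =
  [1 - t, -t]
  [t, t + 1]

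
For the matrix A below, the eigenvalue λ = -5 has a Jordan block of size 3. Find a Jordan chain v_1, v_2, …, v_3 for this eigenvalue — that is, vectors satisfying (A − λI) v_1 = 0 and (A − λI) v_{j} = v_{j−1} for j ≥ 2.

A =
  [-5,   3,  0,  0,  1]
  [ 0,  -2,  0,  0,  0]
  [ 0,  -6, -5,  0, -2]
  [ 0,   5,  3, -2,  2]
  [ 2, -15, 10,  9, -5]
A Jordan chain for λ = -5 of length 3:
v_1 = (2, 0, -4, 4, 0)ᵀ
v_2 = (0, 0, 0, 0, 2)ᵀ
v_3 = (1, 0, 0, 0, 0)ᵀ

Let N = A − (-5)·I. We want v_3 with N^3 v_3 = 0 but N^2 v_3 ≠ 0; then v_{j-1} := N · v_j for j = 3, …, 2.

Pick v_3 = (1, 0, 0, 0, 0)ᵀ.
Then v_2 = N · v_3 = (0, 0, 0, 0, 2)ᵀ.
Then v_1 = N · v_2 = (2, 0, -4, 4, 0)ᵀ.

Sanity check: (A − (-5)·I) v_1 = (0, 0, 0, 0, 0)ᵀ = 0. ✓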